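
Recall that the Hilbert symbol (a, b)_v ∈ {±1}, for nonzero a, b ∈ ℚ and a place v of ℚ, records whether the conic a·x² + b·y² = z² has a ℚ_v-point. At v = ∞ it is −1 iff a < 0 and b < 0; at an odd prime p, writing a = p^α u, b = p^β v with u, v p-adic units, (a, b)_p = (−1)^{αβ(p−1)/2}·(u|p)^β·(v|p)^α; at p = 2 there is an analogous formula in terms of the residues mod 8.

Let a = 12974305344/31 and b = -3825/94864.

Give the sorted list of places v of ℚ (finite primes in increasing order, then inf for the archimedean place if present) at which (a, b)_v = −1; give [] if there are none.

Mod squares: a ≡ 143871, b ≡ -17. Check v ∈ {∞, 2, 3, 5, 7, 11, 13, 17, 19, 31}.
v=31: a=31^-1·(≡26), b=31^0·(≡28) mod 31; (26|31)=-1, (28|31)=+1; (−1)^{-1·0·15}·(-1)^0·(+1)^-1 = +1.
v=7: a=7^1·(≡4), b=7^-2·(≡1) mod 7; (4|7)=+1, (1|7)=+1; (−1)^{1·-2·3}·(+1)^-2·(+1)^1 = +1.
v=3: a=3^1·(≡2), b=3^2·(≡1) mod 3; (2|3)=-1, (1|3)=+1; (−1)^{1·2·1}·(-1)^2·(+1)^1 = +1.
v=∞: 143871 > 0 and -17 < 0  ⇒  (a,b)_∞ = +1.
v=17: a=17^1·(≡5), b=17^1·(≡16) mod 17; (5|17)=-1, (16|17)=+1; (−1)^{1·1·8}·(-1)^1·(+1)^1 = -1.
v=5: a=5^0·(≡4), b=5^2·(≡3) mod 5; (4|5)=+1, (3|5)=-1; (−1)^{0·2·2}·(+1)^2·(-1)^0 = +1.
v=2: v_2(a)=6, v_2(b)=-4; units ≡ 7, 7 (mod 8); ε·ε+αω+βω = 1·1+6·0+-4·0 ≡ 1  ⇒  (a,b)_2 = -1.
v=13: a=13^1·(≡4), b=13^0·(≡12) mod 13; (4|13)=+1, (12|13)=+1; (−1)^{1·0·6}·(+1)^0·(+1)^1 = +1.
v=11: a=11^2·(≡2), b=11^-2·(≡1) mod 11; (2|11)=-1, (1|11)=+1; (−1)^{2·-2·5}·(-1)^-2·(+1)^2 = +1.
v=19: a=19^2·(≡3), b=19^0·(≡2) mod 19; (3|19)=-1, (2|19)=-1; (−1)^{2·0·9}·(-1)^0·(-1)^2 = +1.
Ram(143871, -17) = {2, 17}; no ℚ_2-point on the conic.

[2, 17]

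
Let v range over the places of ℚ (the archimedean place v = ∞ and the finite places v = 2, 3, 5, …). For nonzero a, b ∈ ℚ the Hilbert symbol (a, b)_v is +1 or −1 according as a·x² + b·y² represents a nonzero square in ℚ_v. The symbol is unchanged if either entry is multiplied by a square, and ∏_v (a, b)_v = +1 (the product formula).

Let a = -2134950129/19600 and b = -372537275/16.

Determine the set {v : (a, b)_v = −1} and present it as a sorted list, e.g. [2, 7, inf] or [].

[11, 13, 19, 31, 37, 41, 43, inf]

Mod squares: a ≡ -17329, b ≡ -14901491. Check v ∈ {∞, 2, 3, 5, 7, 11, 13, 19, 31, 37, 41, 43, 47}.
v=31: a=31^1·(≡3), b=31^0·(≡3) mod 31; (3|31)=-1, (3|31)=-1; (−1)^{1·0·15}·(-1)^0·(-1)^1 = -1.
v=5: a=5^-2·(≡4), b=5^2·(≡4) mod 5; (4|5)=+1, (4|5)=+1; (−1)^{-2·2·2}·(+1)^2·(+1)^-2 = +1.
v=19: a=19^0·(≡3), b=19^1·(≡14) mod 19; (3|19)=-1, (14|19)=-1; (−1)^{0·1·9}·(-1)^1·(-1)^0 = -1.
v=13: a=13^3·(≡5), b=13^0·(≡11) mod 13; (5|13)=-1, (11|13)=-1; (−1)^{3·0·6}·(-1)^0·(-1)^3 = -1.
v=41: a=41^0·(≡13), b=41^1·(≡27) mod 41; (13|41)=-1, (27|41)=-1; (−1)^{0·1·20}·(-1)^1·(-1)^0 = -1.
v=11: a=11^0·(≡2), b=11^1·(≡10) mod 11; (2|11)=-1, (10|11)=-1; (−1)^{0·1·5}·(-1)^1·(-1)^0 = -1.
v=47: a=47^0·(≡8), b=47^1·(≡17) mod 47; (8|47)=+1, (17|47)=+1; (−1)^{0·1·23}·(+1)^1·(+1)^0 = +1.
v=3: a=3^6·(≡2), b=3^0·(≡1) mod 3; (2|3)=-1, (1|3)=+1; (−1)^{6·0·1}·(-1)^0·(+1)^6 = +1.
v=2: v_2(a)=-4, v_2(b)=-4; units ≡ 7, 5 (mod 8); ε·ε+αω+βω = 1·0+-4·1+-4·0 ≡ 0  ⇒  (a,b)_2 = +1.
v=∞: -17329 < 0 and -14901491 < 0  ⇒  (a,b)_∞ = -1.
v=7: a=7^-2·(≡3), b=7^0·(≡1) mod 7; (3|7)=-1, (1|7)=+1; (−1)^{-2·0·3}·(-1)^0·(+1)^-2 = +1.
v=43: a=43^1·(≡12), b=43^0·(≡20) mod 43; (12|43)=-1, (20|43)=-1; (−1)^{1·0·21}·(-1)^0·(-1)^1 = -1.
v=37: a=37^0·(≡29), b=37^1·(≡17) mod 37; (29|37)=-1, (17|37)=-1; (−1)^{0·1·18}·(-1)^1·(-1)^0 = -1.
Ram(-17329, -14901491) = {11, 13, 19, 31, 37, 41, 43, ∞}; no ℚ_11-point on the conic.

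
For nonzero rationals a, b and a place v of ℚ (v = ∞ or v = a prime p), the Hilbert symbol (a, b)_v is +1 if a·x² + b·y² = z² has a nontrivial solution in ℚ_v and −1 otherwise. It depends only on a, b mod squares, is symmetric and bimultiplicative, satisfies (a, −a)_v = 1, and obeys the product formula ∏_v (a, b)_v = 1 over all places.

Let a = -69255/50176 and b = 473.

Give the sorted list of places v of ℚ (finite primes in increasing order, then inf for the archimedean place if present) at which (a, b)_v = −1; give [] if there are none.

[5, 43]

Mod squares: a ≡ -95, b ≡ 473. Check v ∈ {∞, 2, 3, 5, 7, 11, 19, 43}.
v=2: v_2(a)=-10, v_2(b)=0; units ≡ 1, 1 (mod 8); ε·ε+αω+βω = 0·0+-10·0+0·0 ≡ 0  ⇒  (a,b)_2 = +1.
v=43: a=43^0·(≡5), b=43^1·(≡11) mod 43; (5|43)=-1, (11|43)=+1; (−1)^{0·1·21}·(-1)^1·(+1)^0 = -1.
v=19: a=19^1·(≡18), b=19^0·(≡17) mod 19; (18|19)=-1, (17|19)=+1; (−1)^{1·0·9}·(-1)^0·(+1)^1 = +1.
v=∞: -95 < 0 and 473 > 0  ⇒  (a,b)_∞ = +1.
v=7: a=7^-2·(≡5), b=7^0·(≡4) mod 7; (5|7)=-1, (4|7)=+1; (−1)^{-2·0·3}·(-1)^0·(+1)^-2 = +1.
v=5: a=5^1·(≡4), b=5^0·(≡3) mod 5; (4|5)=+1, (3|5)=-1; (−1)^{1·0·2}·(+1)^0·(-1)^1 = -1.
v=11: a=11^0·(≡9), b=11^1·(≡10) mod 11; (9|11)=+1, (10|11)=-1; (−1)^{0·1·5}·(+1)^1·(-1)^0 = +1.
v=3: a=3^6·(≡1), b=3^0·(≡2) mod 3; (1|3)=+1, (2|3)=-1; (−1)^{6·0·1}·(+1)^0·(-1)^6 = +1.
Ram(-95, 473) = {5, 43}; no ℚ_5-point on the conic.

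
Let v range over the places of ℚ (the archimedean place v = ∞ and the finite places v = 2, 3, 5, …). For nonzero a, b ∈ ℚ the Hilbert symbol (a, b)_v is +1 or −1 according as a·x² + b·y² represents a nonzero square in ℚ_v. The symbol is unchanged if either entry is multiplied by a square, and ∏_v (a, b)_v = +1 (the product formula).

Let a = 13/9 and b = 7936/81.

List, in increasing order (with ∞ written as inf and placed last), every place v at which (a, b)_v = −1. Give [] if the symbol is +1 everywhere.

Mod squares: a ≡ 13, b ≡ 31. Check v ∈ {∞, 2, 3, 13, 31}.
v=31: a=31^0·(≡29), b=31^1·(≡20) mod 31; (29|31)=-1, (20|31)=+1; (−1)^{0·1·15}·(-1)^1·(+1)^0 = -1.
v=2: v_2(a)=0, v_2(b)=8; units ≡ 5, 7 (mod 8); ε·ε+αω+βω = 0·1+0·0+8·1 ≡ 0  ⇒  (a,b)_2 = +1.
v=∞: 13 > 0 and 31 > 0  ⇒  (a,b)_∞ = +1.
v=13: a=13^1·(≡3), b=13^0·(≡2) mod 13; (3|13)=+1, (2|13)=-1; (−1)^{1·0·6}·(+1)^0·(-1)^1 = -1.
v=3: a=3^-2·(≡1), b=3^-4·(≡1) mod 3; (1|3)=+1, (1|3)=+1; (−1)^{-2·-4·1}·(+1)^-4·(+1)^-2 = +1.
(13, 31 / ℚ) ramifies at {13, 31}: a division algebra.

[13, 31]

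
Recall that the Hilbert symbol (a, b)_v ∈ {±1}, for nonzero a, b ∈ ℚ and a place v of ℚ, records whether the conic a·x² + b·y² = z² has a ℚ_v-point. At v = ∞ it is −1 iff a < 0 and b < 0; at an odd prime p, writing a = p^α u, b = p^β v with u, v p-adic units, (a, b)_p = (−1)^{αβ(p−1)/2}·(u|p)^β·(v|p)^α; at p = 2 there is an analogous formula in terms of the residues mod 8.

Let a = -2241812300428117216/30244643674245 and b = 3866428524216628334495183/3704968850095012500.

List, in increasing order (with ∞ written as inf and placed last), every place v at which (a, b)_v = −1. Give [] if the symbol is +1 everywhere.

[2, 5]

Mod squares: a ≡ -230, b ≡ 115. Check v ∈ {∞, 2, 3, 5, 7, 11, 13, 17, 19, 23}.
v=23: a=23^5·(≡3), b=23^7·(≡19) mod 23; (3|23)=+1, (19|23)=-1; (−1)^{5·7·11}·(+1)^7·(-1)^5 = +1.
v=5: a=5^-1·(≡1), b=5^-5·(≡2) mod 5; (1|5)=+1, (2|5)=-1; (−1)^{-1·-5·2}·(+1)^-5·(-1)^-1 = -1.
v=2: v_2(a)=5, v_2(b)=-2; units ≡ 5, 3 (mod 8); ε·ε+αω+βω = 0·1+5·1+-2·1 ≡ 1  ⇒  (a,b)_2 = -1.
v=∞: -230 < 0 and 115 > 0  ⇒  (a,b)_∞ = +1.
v=11: a=11^-2·(≡5), b=11^-2·(≡9) mod 11; (5|11)=+1, (9|11)=+1; (−1)^{-2·-2·5}·(+1)^-2·(+1)^-2 = +1.
v=3: a=3^-6·(≡1), b=3^-6·(≡1) mod 3; (1|3)=+1, (1|3)=+1; (−1)^{-6·-6·1}·(+1)^-6·(+1)^-6 = +1.
v=17: a=17^4·(≡4), b=17^6·(≡9) mod 17; (4|17)=+1, (9|17)=+1; (−1)^{4·6·8}·(+1)^6·(+1)^4 = +1.
v=13: a=13^-4·(≡10), b=13^-4·(≡5) mod 13; (10|13)=+1, (5|13)=-1; (−1)^{-4·-4·6}·(+1)^-4·(-1)^-4 = +1.
v=7: a=7^-4·(≡4), b=7^-6·(≡3) mod 7; (4|7)=+1, (3|7)=-1; (−1)^{-4·-6·3}·(+1)^-6·(-1)^-4 = +1.
v=19: a=19^4·(≡17), b=19^6·(≡6) mod 19; (17|19)=+1, (6|19)=+1; (−1)^{4·6·9}·(+1)^6·(+1)^4 = +1.
|Ram(-230, 115)| = 2, even; anisotropic at {2, 5}.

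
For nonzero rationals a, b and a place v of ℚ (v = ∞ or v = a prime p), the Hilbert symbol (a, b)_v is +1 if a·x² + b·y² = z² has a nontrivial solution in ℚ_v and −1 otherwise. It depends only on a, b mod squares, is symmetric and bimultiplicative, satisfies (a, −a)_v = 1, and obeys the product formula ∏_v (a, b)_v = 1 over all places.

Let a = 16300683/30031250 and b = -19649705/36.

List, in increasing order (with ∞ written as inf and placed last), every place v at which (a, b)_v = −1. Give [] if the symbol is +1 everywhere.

Mod squares: a ≡ 6, b ≡ -37145. Check v ∈ {∞, 2, 3, 5, 7, 17, 19, 23, 31, 37}.
v=37: a=37^2·(≡2), b=37^0·(≡4) mod 37; (2|37)=-1, (4|37)=+1; (−1)^{2·0·18}·(-1)^0·(+1)^2 = +1.
v=3: a=3^5·(≡2), b=3^-2·(≡1) mod 3; (2|3)=-1, (1|3)=+1; (−1)^{5·-2·1}·(-1)^-2·(+1)^5 = +1.
v=19: a=19^0·(≡16), b=19^1·(≡3) mod 19; (16|19)=+1, (3|19)=-1; (−1)^{0·1·9}·(+1)^1·(-1)^0 = +1.
v=5: a=5^-6·(≡4), b=5^1·(≡4) mod 5; (4|5)=+1, (4|5)=+1; (−1)^{-6·1·2}·(+1)^1·(+1)^-6 = +1.
v=2: v_2(a)=-1, v_2(b)=-2; units ≡ 3, 7 (mod 8); ε·ε+αω+βω = 1·1+-1·0+-2·1 ≡ 1  ⇒  (a,b)_2 = -1.
v=7: a=7^2·(≡5), b=7^0·(≡2) mod 7; (5|7)=-1, (2|7)=+1; (−1)^{2·0·3}·(-1)^0·(+1)^2 = +1.
v=∞: 6 > 0 and -37145 < 0  ⇒  (a,b)_∞ = +1.
v=23: a=23^0·(≡16), b=23^3·(≡12) mod 23; (16|23)=+1, (12|23)=+1; (−1)^{0·3·11}·(+1)^3·(+1)^0 = +1.
v=31: a=31^-2·(≡23), b=31^0·(≡22) mod 31; (23|31)=-1, (22|31)=-1; (−1)^{-2·0·15}·(-1)^0·(-1)^-2 = +1.
v=17: a=17^0·(≡6), b=17^1·(≡8) mod 17; (6|17)=-1, (8|17)=+1; (−1)^{0·1·8}·(-1)^1·(+1)^0 = -1.
(6, -37145 / ℚ) ramifies at {2, 17}: a division algebra.

[2, 17]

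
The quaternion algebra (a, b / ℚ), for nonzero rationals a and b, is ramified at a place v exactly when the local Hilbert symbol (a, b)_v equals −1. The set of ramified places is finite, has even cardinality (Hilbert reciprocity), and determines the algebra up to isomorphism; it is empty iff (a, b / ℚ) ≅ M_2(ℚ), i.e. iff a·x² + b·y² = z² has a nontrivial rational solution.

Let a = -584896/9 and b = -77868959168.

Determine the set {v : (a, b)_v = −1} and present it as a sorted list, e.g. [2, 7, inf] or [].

[11, inf]

Mod squares: a ≡ -9139, b ≡ -407. Check v ∈ {∞, 2, 3, 7, 11, 13, 19, 37}.
v=∞: -9139 < 0 and -407 < 0  ⇒  (a,b)_∞ = -1.
v=11: a=11^0·(≡2), b=11^1·(≡10) mod 11; (2|11)=-1, (10|11)=-1; (−1)^{0·1·5}·(-1)^1·(-1)^0 = -1.
v=19: a=19^1·(≡8), b=19^2·(≡16) mod 19; (8|19)=-1, (16|19)=+1; (−1)^{1·2·9}·(-1)^2·(+1)^1 = +1.
v=37: a=37^1·(≡36), b=37^1·(≡11) mod 37; (36|37)=+1, (11|37)=+1; (−1)^{1·1·18}·(+1)^1·(+1)^1 = +1.
v=7: a=7^0·(≡5), b=7^2·(≡3) mod 7; (5|7)=-1, (3|7)=-1; (−1)^{0·2·3}·(-1)^2·(-1)^0 = +1.
v=3: a=3^-2·(≡2), b=3^0·(≡1) mod 3; (2|3)=-1, (1|3)=+1; (−1)^{-2·0·1}·(-1)^0·(+1)^-2 = +1.
v=13: a=13^1·(≡3), b=13^2·(≡10) mod 13; (3|13)=+1, (10|13)=+1; (−1)^{1·2·6}·(+1)^2·(+1)^1 = +1.
v=2: v_2(a)=6, v_2(b)=6; units ≡ 5, 1 (mod 8); ε·ε+αω+βω = 0·0+6·0+6·1 ≡ 0  ⇒  (a,b)_2 = +1.
(-9139, -407 / ℚ) ramifies at {11, ∞}: a division algebra.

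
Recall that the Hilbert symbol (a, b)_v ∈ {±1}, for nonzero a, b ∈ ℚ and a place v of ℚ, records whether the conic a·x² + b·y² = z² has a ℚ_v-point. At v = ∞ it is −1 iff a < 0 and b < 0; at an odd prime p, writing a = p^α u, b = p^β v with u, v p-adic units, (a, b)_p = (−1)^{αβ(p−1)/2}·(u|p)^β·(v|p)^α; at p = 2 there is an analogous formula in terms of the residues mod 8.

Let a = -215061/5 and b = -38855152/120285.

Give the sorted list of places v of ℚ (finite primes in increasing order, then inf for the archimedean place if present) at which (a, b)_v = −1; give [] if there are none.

Mod squares: a ≡ -21945, b ≡ -1155. Check v ∈ {∞, 2, 3, 5, 7, 11, 19, 31}.
v=31: a=31^0·(≡22), b=31^2·(≡17) mod 31; (22|31)=-1, (17|31)=-1; (−1)^{0·2·15}·(-1)^2·(-1)^0 = +1.
v=5: a=5^-1·(≡4), b=5^-1·(≡4) mod 5; (4|5)=+1, (4|5)=+1; (−1)^{-1·-1·2}·(+1)^-1·(+1)^-1 = +1.
v=19: a=19^1·(≡1), b=19^2·(≡4) mod 19; (1|19)=+1, (4|19)=+1; (−1)^{1·2·9}·(+1)^2·(+1)^1 = +1.
v=∞: -21945 < 0 and -1155 < 0  ⇒  (a,b)_∞ = -1.
v=2: v_2(a)=0, v_2(b)=4; units ≡ 7, 5 (mod 8); ε·ε+αω+βω = 1·0+0·1+4·0 ≡ 0  ⇒  (a,b)_2 = +1.
v=11: a=11^1·(≡8), b=11^-1·(≡5) mod 11; (8|11)=-1, (5|11)=+1; (−1)^{1·-1·5}·(-1)^-1·(+1)^1 = +1.
v=7: a=7^3·(≡2), b=7^1·(≡3) mod 7; (2|7)=+1, (3|7)=-1; (−1)^{3·1·3}·(+1)^1·(-1)^3 = +1.
v=3: a=3^1·(≡2), b=3^-7·(≡2) mod 3; (2|3)=-1, (2|3)=-1; (−1)^{1·-7·1}·(-1)^-7·(-1)^1 = -1.
|Ram(-21945, -1155)| = 2, even; anisotropic at {3, ∞}.

[3, inf]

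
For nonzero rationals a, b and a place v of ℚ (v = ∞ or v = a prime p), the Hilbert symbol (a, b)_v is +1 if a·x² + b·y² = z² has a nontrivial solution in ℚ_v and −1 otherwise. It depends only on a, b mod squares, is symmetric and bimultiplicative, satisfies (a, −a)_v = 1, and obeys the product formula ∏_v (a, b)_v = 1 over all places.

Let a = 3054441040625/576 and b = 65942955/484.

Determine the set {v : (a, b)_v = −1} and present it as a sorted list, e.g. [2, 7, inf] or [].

Mod squares: a ≡ 65, b ≡ 43355. Check v ∈ {∞, 2, 3, 5, 11, 13, 23, 29}.
v=2: v_2(a)=-6, v_2(b)=-2; units ≡ 1, 3 (mod 8); ε·ε+αω+βω = 0·1+-6·1+-2·0 ≡ 0  ⇒  (a,b)_2 = +1.
v=23: a=23^2·(≡15), b=23^1·(≡20) mod 23; (15|23)=-1, (20|23)=-1; (−1)^{2·1·11}·(-1)^1·(-1)^2 = -1.
v=13: a=13^3·(≡7), b=13^3·(≡8) mod 13; (7|13)=-1, (8|13)=-1; (−1)^{3·3·6}·(-1)^3·(-1)^3 = +1.
v=3: a=3^-2·(≡2), b=3^2·(≡2) mod 3; (2|3)=-1, (2|3)=-1; (−1)^{-2·2·1}·(-1)^2·(-1)^-2 = +1.
v=11: a=11^0·(≡10), b=11^-2·(≡3) mod 11; (10|11)=-1, (3|11)=+1; (−1)^{0·-2·5}·(-1)^-2·(+1)^0 = +1.
v=29: a=29^2·(≡23), b=29^1·(≡22) mod 29; (23|29)=+1, (22|29)=+1; (−1)^{2·1·14}·(+1)^1·(+1)^2 = +1.
v=5: a=5^5·(≡3), b=5^1·(≡4) mod 5; (3|5)=-1, (4|5)=+1; (−1)^{5·1·2}·(-1)^1·(+1)^5 = -1.
v=∞: 65 > 0 and 43355 > 0  ⇒  (a,b)_∞ = +1.
(65, 43355 / ℚ) ramifies at {5, 23}: a division algebra.

[5, 23]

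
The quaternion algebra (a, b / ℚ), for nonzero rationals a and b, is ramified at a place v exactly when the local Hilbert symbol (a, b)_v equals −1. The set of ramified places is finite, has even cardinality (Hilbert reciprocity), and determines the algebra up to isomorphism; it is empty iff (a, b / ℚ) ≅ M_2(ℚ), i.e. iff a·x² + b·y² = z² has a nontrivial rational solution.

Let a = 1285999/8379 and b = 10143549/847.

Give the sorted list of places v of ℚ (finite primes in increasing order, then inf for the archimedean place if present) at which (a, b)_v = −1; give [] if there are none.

[7, 11]

Mod squares: a ≡ 46189, b ≡ 5187. Check v ∈ {∞, 2, 3, 7, 11, 13, 17, 19, 23}.
v=19: a=19^-1·(≡15), b=19^1·(≡6) mod 19; (15|19)=-1, (6|19)=+1; (−1)^{-1·1·9}·(-1)^1·(+1)^-1 = +1.
v=13: a=13^1·(≡12), b=13^3·(≡1) mod 13; (12|13)=+1, (1|13)=+1; (−1)^{1·3·6}·(+1)^3·(+1)^1 = +1.
v=23: a=23^2·(≡22), b=23^0·(≡18) mod 23; (22|23)=-1, (18|23)=+1; (−1)^{2·0·11}·(-1)^0·(+1)^2 = +1.
v=11: a=11^1·(≡7), b=11^-2·(≡6) mod 11; (7|11)=-1, (6|11)=-1; (−1)^{1·-2·5}·(-1)^-2·(-1)^1 = -1.
v=7: a=7^-2·(≡5), b=7^-1·(≡5) mod 7; (5|7)=-1, (5|7)=-1; (−1)^{-2·-1·3}·(-1)^-1·(-1)^-2 = -1.
v=∞: 46189 > 0 and 5187 > 0  ⇒  (a,b)_∞ = +1.
v=3: a=3^-2·(≡1), b=3^5·(≡1) mod 3; (1|3)=+1, (1|3)=+1; (−1)^{-2·5·1}·(+1)^5·(+1)^-2 = +1.
v=2: v_2(a)=0, v_2(b)=0; units ≡ 5, 3 (mod 8); ε·ε+αω+βω = 0·1+0·1+0·1 ≡ 0  ⇒  (a,b)_2 = +1.
v=17: a=17^1·(≡10), b=17^0·(≡15) mod 17; (10|17)=-1, (15|17)=+1; (−1)^{1·0·8}·(-1)^0·(+1)^1 = +1.
Ram(46189, 5187) = {7, 11}; no ℚ_7-point on the conic.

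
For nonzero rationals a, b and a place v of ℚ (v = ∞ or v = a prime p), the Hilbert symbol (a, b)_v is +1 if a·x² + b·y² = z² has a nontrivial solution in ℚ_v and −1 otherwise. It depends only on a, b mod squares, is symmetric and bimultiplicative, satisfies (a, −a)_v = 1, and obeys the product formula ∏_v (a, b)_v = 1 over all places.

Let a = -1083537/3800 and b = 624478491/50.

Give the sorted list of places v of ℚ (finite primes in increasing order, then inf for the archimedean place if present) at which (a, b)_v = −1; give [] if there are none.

[3, 7]

(a, b) ≡ (-10374, 38) mod (ℚ^×)²; places V = {2, 3, 5, 7, 13, 19, ∞}.
(a,b)_∞: sgn(-10374)=−, sgn(38)=+, so +1.
(a,b)_5: α=-2, u≡4; β=-2, v≡3 (mod 5); (4|5)=+1, (3|5)=-1; sign (−1)^0·+1^-2·-1^-2 = +1.
(a,b)_7: α=3, u≡2; β=4, v≡6 (mod 7); (2|7)=+1, (6|7)=-1; sign (−1)^0·+1^4·-1^3 = -1.
(a,b)_19: α=-1, u≡9; β=1, v≡10 (mod 19); (9|19)=+1, (10|19)=-1; sign (−1)^1·+1^1·-1^-1 = +1.
(a,b)_13: α=1, u≡5; β=2, v≡10 (mod 13); (5|13)=-1, (10|13)=+1; sign (−1)^0·-1^2·+1^1 = +1.
(a,b)_2: α=-3, β=-1; u≡5, v≡3 (mod 8); ε(u)ε(v)=0·1, αω(v)=-3·1, βω(u)=-1·1; sum ≡ 0  ⇒  +1.
(a,b)_3: α=5, u≡1; β=4, v≡2 (mod 3); (1|3)=+1, (2|3)=-1; sign (−1)^0·+1^4·-1^5 = -1.
Ram(-10374, 38) = {3, 7}; no ℚ_3-point on the conic.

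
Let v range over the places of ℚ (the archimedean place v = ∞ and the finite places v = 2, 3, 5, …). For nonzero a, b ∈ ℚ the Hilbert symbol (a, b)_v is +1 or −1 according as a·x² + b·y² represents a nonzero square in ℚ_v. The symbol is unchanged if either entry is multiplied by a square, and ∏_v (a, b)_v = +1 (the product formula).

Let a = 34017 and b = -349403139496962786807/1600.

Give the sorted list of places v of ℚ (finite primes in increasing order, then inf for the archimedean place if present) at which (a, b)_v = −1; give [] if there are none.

Mod squares: a ≡ 34017, b ≡ -30808063. Check v ∈ {∞, 2, 3, 5, 11, 13, 17, 19, 23, 29}.
v=19: a=19^0·(≡7), b=19^1·(≡12) mod 19; (7|19)=+1, (12|19)=-1; (−1)^{0·1·9}·(+1)^1·(-1)^0 = +1.
v=3: a=3^1·(≡2), b=3^6·(≡2) mod 3; (2|3)=-1, (2|3)=-1; (−1)^{1·6·1}·(-1)^6·(-1)^1 = -1.
v=2: v_2(a)=0, v_2(b)=-6; units ≡ 1, 1 (mod 8); ε·ε+αω+βω = 0·0+0·0+-6·0 ≡ 0  ⇒  (a,b)_2 = +1.
v=5: a=5^0·(≡2), b=5^-2·(≡2) mod 5; (2|5)=-1, (2|5)=-1; (−1)^{0·-2·2}·(-1)^-2·(-1)^0 = +1.
v=11: a=11^0·(≡5), b=11^3·(≡2) mod 11; (5|11)=+1, (2|11)=-1; (−1)^{0·3·5}·(+1)^3·(-1)^0 = +1.
v=29: a=29^1·(≡13), b=29^3·(≡10) mod 29; (13|29)=+1, (10|29)=-1; (−1)^{1·3·14}·(+1)^3·(-1)^1 = -1.
v=13: a=13^0·(≡9), b=13^1·(≡9) mod 13; (9|13)=+1, (9|13)=+1; (−1)^{0·1·6}·(+1)^1·(+1)^0 = +1.
v=∞: 34017 > 0 and -30808063 < 0  ⇒  (a,b)_∞ = +1.
v=17: a=17^1·(≡12), b=17^3·(≡7) mod 17; (12|17)=-1, (7|17)=-1; (−1)^{1·3·8}·(-1)^3·(-1)^1 = +1.
v=23: a=23^1·(≡7), b=23^3·(≡4) mod 23; (7|23)=-1, (4|23)=+1; (−1)^{1·3·11}·(-1)^3·(+1)^1 = +1.
Ram(34017, -30808063) = {3, 29}; no ℚ_3-point on the conic.

[3, 29]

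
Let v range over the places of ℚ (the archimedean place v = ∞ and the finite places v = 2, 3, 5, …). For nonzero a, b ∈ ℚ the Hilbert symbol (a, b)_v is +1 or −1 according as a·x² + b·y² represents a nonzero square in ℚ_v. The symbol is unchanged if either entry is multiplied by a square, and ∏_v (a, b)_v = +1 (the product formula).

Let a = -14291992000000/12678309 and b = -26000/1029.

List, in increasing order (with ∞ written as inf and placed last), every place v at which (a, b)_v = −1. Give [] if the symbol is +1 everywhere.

[2, 5, 7, 11, 13, inf]

(a, b) ≡ (-462, -1365) mod (ℚ^×)²; places V = {2, 3, 5, 7, 11, 13, 31, 37, ∞}.
(a,b)_13: α=2, u≡7; β=1, v≡1 (mod 13); (7|13)=-1, (1|13)=+1; sign (−1)^0·-1^1·+1^2 = -1.
(a,b)_5: α=6, u≡3; β=3, v≡3 (mod 5); (3|5)=-1, (3|5)=-1; sign (−1)^0·-1^3·-1^6 = -1.
(a,b)_37: α=-2, u≡20; β=0, v≡9 (mod 37); (20|37)=-1, (9|37)=+1; sign (−1)^0·-1^0·+1^-2 = +1.
(a,b)_∞: sgn(-462)=−, sgn(-1365)=−, so -1.
(a,b)_3: α=-3, u≡2; β=-1, v≡1 (mod 3); (2|3)=-1, (1|3)=+1; sign (−1)^1·-1^-1·+1^-3 = +1.
(a,b)_2: α=9, β=4; u≡1, v≡3 (mod 8); ε(u)ε(v)=0·1, αω(v)=9·1, βω(u)=4·0; sum ≡ 1  ⇒  -1.
(a,b)_11: α=1, u≡8; β=0, v≡8 (mod 11); (8|11)=-1, (8|11)=-1; sign (−1)^0·-1^0·-1^1 = -1.
(a,b)_31: α=2, u≡12; β=0, v≡17 (mod 31); (12|31)=-1, (17|31)=-1; sign (−1)^0·-1^0·-1^2 = +1.
(a,b)_7: α=-3, u≡2; β=-3, v≡4 (mod 7); (2|7)=+1, (4|7)=+1; sign (−1)^1·+1^-3·+1^-3 = -1.
|Ram(-462, -1365)| = 6, even; anisotropic at {2, 5, 7, 11, 13, ∞}.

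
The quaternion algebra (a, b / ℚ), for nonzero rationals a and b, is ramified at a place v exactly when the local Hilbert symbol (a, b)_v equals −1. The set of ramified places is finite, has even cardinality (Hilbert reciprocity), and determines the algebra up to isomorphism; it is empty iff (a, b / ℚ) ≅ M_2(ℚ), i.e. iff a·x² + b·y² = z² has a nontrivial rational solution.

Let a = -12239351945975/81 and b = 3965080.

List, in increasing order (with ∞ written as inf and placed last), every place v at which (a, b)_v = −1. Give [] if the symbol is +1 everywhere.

Mod squares: a ≡ -119, b ≡ 70. Check v ∈ {∞, 2, 3, 5, 7, 11, 17}.
v=2: v_2(a)=0, v_2(b)=3; units ≡ 1, 3 (mod 8); ε·ε+αω+βω = 0·1+0·1+3·0 ≡ 0  ⇒  (a,b)_2 = +1.
v=3: a=3^-4·(≡1), b=3^0·(≡1) mod 3; (1|3)=+1, (1|3)=+1; (−1)^{-4·0·1}·(+1)^0·(+1)^-4 = +1.
v=11: a=11^2·(≡7), b=11^0·(≡9) mod 11; (7|11)=-1, (9|11)=+1; (−1)^{2·0·5}·(-1)^0·(+1)^2 = +1.
v=5: a=5^2·(≡1), b=5^1·(≡1) mod 5; (1|5)=+1, (1|5)=+1; (−1)^{2·1·2}·(+1)^1·(+1)^2 = +1.
v=7: a=7^7·(≡2), b=7^3·(≡3) mod 7; (2|7)=+1, (3|7)=-1; (−1)^{7·3·3}·(+1)^3·(-1)^7 = +1.
v=17: a=17^3·(≡14), b=17^2·(≡1) mod 17; (14|17)=-1, (1|17)=+1; (−1)^{3·2·8}·(-1)^2·(+1)^3 = +1.
v=∞: -119 < 0 and 70 > 0  ⇒  (a,b)_∞ = +1.
Ram(a, b) = ∅: the form -119·x² + 70·y² − z² is isotropic over every ℚ_v, so by Hasse–Minkowski it is isotropic over ℚ.

[]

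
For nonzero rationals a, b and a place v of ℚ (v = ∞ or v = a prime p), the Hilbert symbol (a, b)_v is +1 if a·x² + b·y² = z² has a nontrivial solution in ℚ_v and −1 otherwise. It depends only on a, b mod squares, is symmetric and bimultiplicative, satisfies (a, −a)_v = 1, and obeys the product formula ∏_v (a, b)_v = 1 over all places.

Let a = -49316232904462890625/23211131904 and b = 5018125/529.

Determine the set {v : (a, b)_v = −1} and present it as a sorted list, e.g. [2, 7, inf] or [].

[31, 37]

(a, b) ≡ (-217, 8029) mod (ℚ^×)²; places V = {2, 3, 5, 7, 19, 23, 31, 37, ∞}.
(a,b)_3: α=-4, u≡2; β=0, v≡1 (mod 3); (2|3)=-1, (1|3)=+1; sign (−1)^0·-1^0·+1^-4 = +1.
(a,b)_5: α=10, u≡2; β=4, v≡1 (mod 5); (2|5)=-1, (1|5)=+1; sign (−1)^0·-1^4·+1^10 = +1.
(a,b)_2: α=-10, β=0; u≡7, v≡5 (mod 8); ε(u)ε(v)=1·0, αω(v)=-10·1, βω(u)=0·0; sum ≡ 0  ⇒  +1.
(a,b)_7: α=3, u≡2; β=1, v≡3 (mod 7); (2|7)=+1, (3|7)=-1; sign (−1)^1·+1^1·-1^3 = +1.
(a,b)_37: α=2, u≡23; β=1, v≡22 (mod 37); (23|37)=-1, (22|37)=-1; sign (−1)^0·-1^1·-1^2 = -1.
(a,b)_19: α=2, u≡1; β=0, v≡1 (mod 19); (1|19)=+1, (1|19)=+1; sign (−1)^0·+1^0·+1^2 = +1.
(a,b)_23: α=-4, u≡6; β=-2, v≡8 (mod 23); (6|23)=+1, (8|23)=+1; sign (−1)^0·+1^-2·+1^-4 = +1.
(a,b)_∞: sgn(-217)=−, sgn(8029)=+, so +1.
(a,b)_31: α=3, u≡26; β=1, v≡12 (mod 31); (26|31)=-1, (12|31)=-1; sign (−1)^1·-1^1·-1^3 = -1.
|Ram(-217, 8029)| = 2, even; anisotropic at {31, 37}.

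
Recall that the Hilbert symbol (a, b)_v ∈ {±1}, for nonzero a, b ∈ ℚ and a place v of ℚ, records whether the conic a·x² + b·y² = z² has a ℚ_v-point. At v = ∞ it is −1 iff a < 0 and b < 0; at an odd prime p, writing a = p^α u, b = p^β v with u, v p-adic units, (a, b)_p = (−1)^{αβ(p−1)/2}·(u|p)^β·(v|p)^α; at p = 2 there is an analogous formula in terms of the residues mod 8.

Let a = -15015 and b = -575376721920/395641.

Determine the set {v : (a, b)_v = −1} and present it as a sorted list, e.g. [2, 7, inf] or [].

(a, b) ≡ (-15015, -130) mod (ℚ^×)²; places V = {2, 3, 5, 7, 11, 13, 17, 37, ∞}.
(a,b)_7: α=1, u≡4; β=2, v≡5 (mod 7); (4|7)=+1, (5|7)=-1; sign (−1)^0·+1^2·-1^1 = -1.
(a,b)_13: α=1, u≡2; β=1, v≡9 (mod 13); (2|13)=-1, (9|13)=+1; sign (−1)^0·-1^1·+1^1 = -1.
(a,b)_11: α=1, u≡10; β=2, v≡2 (mod 11); (10|11)=-1, (2|11)=-1; sign (−1)^0·-1^2·-1^1 = -1.
(a,b)_2: α=0, β=11; u≡1, v≡7 (mod 8); ε(u)ε(v)=0·1, αω(v)=0·0, βω(u)=11·0; sum ≡ 0  ⇒  +1.
(a,b)_3: α=1, u≡2; β=6, v≡2 (mod 3); (2|3)=-1, (2|3)=-1; sign (−1)^0·-1^6·-1^1 = -1.
(a,b)_17: α=0, u≡13; β=-2, v≡10 (mod 17); (13|17)=+1, (10|17)=-1; sign (−1)^0·+1^-2·-1^0 = +1.
(a,b)_∞: sgn(-15015)=−, sgn(-130)=−, so -1.
(a,b)_5: α=1, u≡2; β=1, v≡1 (mod 5); (2|5)=-1, (1|5)=+1; sign (−1)^0·-1^1·+1^1 = -1.
(a,b)_37: α=0, u≡7; β=-2, v≡32 (mod 37); (7|37)=+1, (32|37)=-1; sign (−1)^0·+1^-2·-1^0 = +1.
|Ram(-15015, -130)| = 6, even; anisotropic at {3, 5, 7, 11, 13, ∞}.

[3, 5, 7, 11, 13, inf]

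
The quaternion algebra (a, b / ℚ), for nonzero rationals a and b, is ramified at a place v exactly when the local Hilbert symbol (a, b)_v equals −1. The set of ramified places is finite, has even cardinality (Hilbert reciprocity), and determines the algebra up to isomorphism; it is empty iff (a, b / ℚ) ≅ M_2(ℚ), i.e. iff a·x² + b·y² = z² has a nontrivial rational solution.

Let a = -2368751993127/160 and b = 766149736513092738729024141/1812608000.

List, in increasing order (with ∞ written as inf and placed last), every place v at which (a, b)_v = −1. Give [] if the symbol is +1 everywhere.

(a, b) ≡ (-2470, 2945) mod (ℚ^×)²; places V = {2, 3, 5, 7, 13, 17, 19, 31, ∞}.
(a,b)_7: α=0, u≡2; β=-2, v≡6 (mod 7); (2|7)=+1, (6|7)=-1; sign (−1)^0·+1^-2·-1^0 = +1.
(a,b)_5: α=-1, u≡4; β=-3, v≡4 (mod 5); (4|5)=+1, (4|5)=+1; sign (−1)^0·+1^-3·+1^-1 = +1.
(a,b)_2: α=-5, β=-10; u≡5, v≡1 (mod 8); ε(u)ε(v)=0·0, αω(v)=-5·0, βω(u)=-10·1; sum ≡ 0  ⇒  +1.
(a,b)_∞: sgn(-2470)=−, sgn(2945)=+, so +1.
(a,b)_3: α=10, u≡2; β=14, v≡2 (mod 3); (2|3)=-1, (2|3)=-1; sign (−1)^0·-1^14·-1^10 = +1.
(a,b)_17: α=0, u≡10; β=-2, v≡13 (mod 17); (10|17)=-1, (13|17)=+1; sign (−1)^0·-1^-2·+1^0 = +1.
(a,b)_19: α=1, u≡2; β=3, v≡18 (mod 19); (2|19)=-1, (18|19)=-1; sign (−1)^1·-1^3·-1^1 = -1.
(a,b)_31: α=2, u≡8; β=5, v≡10 (mod 31); (8|31)=+1, (10|31)=+1; sign (−1)^0·+1^5·+1^2 = +1.
(a,b)_13: α=3, u≡11; β=8, v≡6 (mod 13); (11|13)=-1, (6|13)=-1; sign (−1)^0·-1^8·-1^3 = -1.
(-2470, 2945 / ℚ) ramifies at {13, 19}: a division algebra.

[13, 19]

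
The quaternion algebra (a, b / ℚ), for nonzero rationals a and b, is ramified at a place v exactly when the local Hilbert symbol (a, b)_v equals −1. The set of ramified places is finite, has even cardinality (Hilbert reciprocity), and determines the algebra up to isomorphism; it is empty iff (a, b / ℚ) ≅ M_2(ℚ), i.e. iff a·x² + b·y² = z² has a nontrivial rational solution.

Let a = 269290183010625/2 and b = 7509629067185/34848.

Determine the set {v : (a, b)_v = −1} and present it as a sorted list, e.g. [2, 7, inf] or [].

[7, 19]

(a, b) ≡ (34, 1330) mod (ℚ^×)²; places V = {2, 3, 5, 7, 11, 17, 19, 47, ∞}.
(a,b)_47: α=0, u≡28; β=2, v≡24 (mod 47); (28|47)=+1, (24|47)=+1; sign (−1)^0·+1^2·+1^0 = +1.
(a,b)_11: α=0, u≡9; β=-2, v≡7 (mod 11); (9|11)=+1, (7|11)=-1; sign (−1)^0·+1^-2·-1^0 = +1.
(a,b)_19: α=4, u≡13; β=3, v≡12 (mod 19); (13|19)=-1, (12|19)=-1; sign (−1)^0·-1^3·-1^4 = -1.
(a,b)_3: α=4, u≡1; β=-2, v≡1 (mod 3); (1|3)=+1, (1|3)=+1; sign (−1)^0·+1^-2·+1^4 = +1.
(a,b)_2: α=-1, β=-5; u≡1, v≡1 (mod 8); ε(u)ε(v)=0·0, αω(v)=-1·0, βω(u)=-5·0; sum ≡ 0  ⇒  +1.
(a,b)_7: α=4, u≡3; β=3, v≡1 (mod 7); (3|7)=-1, (1|7)=+1; sign (−1)^0·-1^3·+1^4 = -1.
(a,b)_5: α=4, u≡1; β=1, v≡4 (mod 5); (1|5)=+1, (4|5)=+1; sign (−1)^0·+1^1·+1^4 = +1.
(a,b)_∞: sgn(34)=+, sgn(1330)=+, so +1.
(a,b)_17: α=1, u≡2; β=2, v≡9 (mod 17); (2|17)=+1, (9|17)=+1; sign (−1)^0·+1^2·+1^1 = +1.
|Ram(34, 1330)| = 2, even; anisotropic at {7, 19}.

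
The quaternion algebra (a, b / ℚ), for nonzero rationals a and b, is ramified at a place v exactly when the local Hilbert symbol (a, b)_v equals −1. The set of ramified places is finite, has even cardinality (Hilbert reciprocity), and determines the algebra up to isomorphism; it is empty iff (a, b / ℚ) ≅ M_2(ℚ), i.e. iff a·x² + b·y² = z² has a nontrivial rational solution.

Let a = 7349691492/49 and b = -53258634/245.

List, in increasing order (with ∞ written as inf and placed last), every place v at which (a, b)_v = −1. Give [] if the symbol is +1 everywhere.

[5, 11]

Mod squares: a ≡ 187473, b ≡ -27170. Check v ∈ {∞, 2, 3, 5, 7, 11, 13, 19, 23}.
v=19: a=19^1·(≡9), b=19^1·(≡8) mod 19; (9|19)=+1, (8|19)=-1; (−1)^{1·1·9}·(+1)^1·(-1)^1 = +1.
v=3: a=3^5·(≡1), b=3^4·(≡1) mod 3; (1|3)=+1, (1|3)=+1; (−1)^{5·4·1}·(+1)^4·(+1)^5 = +1.
v=2: v_2(a)=2, v_2(b)=1; units ≡ 1, 7 (mod 8); ε·ε+αω+βω = 0·1+2·0+1·0 ≡ 0  ⇒  (a,b)_2 = +1.
v=13: a=13^1·(≡1), b=13^1·(≡12) mod 13; (1|13)=+1, (12|13)=+1; (−1)^{1·1·6}·(+1)^1·(+1)^1 = +1.
v=∞: 187473 > 0 and -27170 < 0  ⇒  (a,b)_∞ = +1.
v=11: a=11^3·(≡4), b=11^3·(≡5) mod 11; (4|11)=+1, (5|11)=+1; (−1)^{3·3·5}·(+1)^3·(+1)^3 = -1.
v=23: a=23^1·(≡13), b=23^0·(≡8) mod 23; (13|23)=+1, (8|23)=+1; (−1)^{1·0·11}·(+1)^0·(+1)^1 = +1.
v=5: a=5^0·(≡3), b=5^-1·(≡4) mod 5; (3|5)=-1, (4|5)=+1; (−1)^{0·-1·2}·(-1)^-1·(+1)^0 = -1.
v=7: a=7^-2·(≡3), b=7^-2·(≡1) mod 7; (3|7)=-1, (1|7)=+1; (−1)^{-2·-2·3}·(-1)^-2·(+1)^-2 = +1.
(187473, -27170 / ℚ) ramifies at {5, 11}: a division algebra.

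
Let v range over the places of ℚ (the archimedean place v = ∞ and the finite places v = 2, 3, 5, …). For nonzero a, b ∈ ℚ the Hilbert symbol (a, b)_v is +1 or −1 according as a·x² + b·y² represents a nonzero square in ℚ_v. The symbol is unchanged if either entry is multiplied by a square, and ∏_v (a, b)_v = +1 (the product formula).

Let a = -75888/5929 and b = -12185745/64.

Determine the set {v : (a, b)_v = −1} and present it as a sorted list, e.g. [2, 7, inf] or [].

(a, b) ≡ (-527, -72105) mod (ℚ^×)²; places V = {2, 3, 5, 7, 11, 13, 17, 19, 23, 31, ∞}.
(a,b)_2: α=4, β=-6; u≡1, v≡7 (mod 8); ε(u)ε(v)=0·1, αω(v)=4·0, βω(u)=-6·0; sum ≡ 0  ⇒  +1.
(a,b)_3: α=2, u≡1; β=1, v≡1 (mod 3); (1|3)=+1, (1|3)=+1; sign (−1)^0·+1^1·+1^2 = +1.
(a,b)_13: α=0, u≡6; β=2, v≡7 (mod 13); (6|13)=-1, (7|13)=-1; sign (−1)^0·-1^2·-1^0 = +1.
(a,b)_31: α=1, u≡4; β=0, v≡7 (mod 31); (4|31)=+1, (7|31)=+1; sign (−1)^0·+1^0·+1^1 = +1.
(a,b)_17: α=1, u≡11; β=0, v≡15 (mod 17); (11|17)=-1, (15|17)=+1; sign (−1)^0·-1^0·+1^1 = +1.
(a,b)_∞: sgn(-527)=−, sgn(-72105)=−, so -1.
(a,b)_11: α=-2, u≡9; β=1, v≡9 (mod 11); (9|11)=+1, (9|11)=+1; sign (−1)^0·+1^1·+1^-2 = +1.
(a,b)_5: α=0, u≡3; β=1, v≡4 (mod 5); (3|5)=-1, (4|5)=+1; sign (−1)^0·-1^1·+1^0 = -1.
(a,b)_7: α=-2, u≡3; β=0, v≡2 (mod 7); (3|7)=-1, (2|7)=+1; sign (−1)^0·-1^0·+1^-2 = +1.
(a,b)_19: α=0, u≡17; β=1, v≡4 (mod 19); (17|19)=+1, (4|19)=+1; sign (−1)^0·+1^1·+1^0 = +1.
(a,b)_23: α=0, u≡16; β=1, v≡2 (mod 23); (16|23)=+1, (2|23)=+1; sign (−1)^0·+1^1·+1^0 = +1.
(-527, -72105 / ℚ) ramifies at {5, ∞}: a division algebra.

[5, inf]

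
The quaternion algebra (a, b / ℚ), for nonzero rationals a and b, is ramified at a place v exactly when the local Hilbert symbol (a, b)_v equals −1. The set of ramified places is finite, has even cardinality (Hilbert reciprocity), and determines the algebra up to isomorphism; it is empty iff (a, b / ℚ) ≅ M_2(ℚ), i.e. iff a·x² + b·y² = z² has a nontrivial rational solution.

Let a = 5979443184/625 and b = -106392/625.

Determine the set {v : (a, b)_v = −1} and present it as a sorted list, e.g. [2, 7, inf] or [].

[3, 17, 19, 31]

Mod squares: a ≡ 41523911, b ≡ -26598. Check v ∈ {∞, 2, 3, 5, 11, 13, 17, 19, 29, 31}.
v=3: a=3^2·(≡2), b=3^1·(≡2) mod 3; (2|3)=-1, (2|3)=-1; (−1)^{2·1·1}·(-1)^1·(-1)^2 = -1.
v=∞: 41523911 > 0 and -26598 < 0  ⇒  (a,b)_∞ = +1.
v=17: a=17^1·(≡5), b=17^0·(≡10) mod 17; (5|17)=-1, (10|17)=-1; (−1)^{1·0·8}·(-1)^0·(-1)^1 = -1.
v=13: a=13^1·(≡8), b=13^1·(≡6) mod 13; (8|13)=-1, (6|13)=-1; (−1)^{1·1·6}·(-1)^1·(-1)^1 = +1.
v=29: a=29^1·(≡1), b=29^0·(≡6) mod 29; (1|29)=+1, (6|29)=+1; (−1)^{1·0·14}·(+1)^0·(+1)^1 = +1.
v=2: v_2(a)=4, v_2(b)=3; units ≡ 7, 5 (mod 8); ε·ε+αω+βω = 1·0+4·1+3·0 ≡ 0  ⇒  (a,b)_2 = +1.
v=19: a=19^1·(≡14), b=19^0·(≡15) mod 19; (14|19)=-1, (15|19)=-1; (−1)^{1·0·9}·(-1)^0·(-1)^1 = -1.
v=5: a=5^-4·(≡4), b=5^-4·(≡3) mod 5; (4|5)=+1, (3|5)=-1; (−1)^{-4·-4·2}·(+1)^-4·(-1)^-4 = +1.
v=11: a=11^1·(≡1), b=11^1·(≡7) mod 11; (1|11)=+1, (7|11)=-1; (−1)^{1·1·5}·(+1)^1·(-1)^1 = +1.
v=31: a=31^1·(≡8), b=31^1·(≡8) mod 31; (8|31)=+1, (8|31)=+1; (−1)^{1·1·15}·(+1)^1·(+1)^1 = -1.
|Ram(41523911, -26598)| = 4, even; anisotropic at {3, 17, 19, 31}.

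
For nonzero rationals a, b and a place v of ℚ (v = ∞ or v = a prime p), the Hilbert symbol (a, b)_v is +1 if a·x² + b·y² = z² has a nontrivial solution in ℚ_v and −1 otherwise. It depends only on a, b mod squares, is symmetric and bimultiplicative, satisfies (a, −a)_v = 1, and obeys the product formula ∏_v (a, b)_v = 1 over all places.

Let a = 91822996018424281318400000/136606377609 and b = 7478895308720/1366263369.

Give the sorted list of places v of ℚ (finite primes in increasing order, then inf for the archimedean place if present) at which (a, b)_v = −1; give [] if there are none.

(a, b) ≡ (2090, 1595) mod (ℚ^×)²; places V = {2, 3, 5, 7, 11, 13, 17, 19, 29, 37, 53, ∞}.
(a,b)_53: α=0, u≡39; β=2, v≡51 (mod 53); (39|53)=-1, (51|53)=-1; sign (−1)^0·-1^2·-1^0 = +1.
(a,b)_13: α=-4, u≡1; β=0, v≡10 (mod 13); (1|13)=+1, (10|13)=+1; sign (−1)^0·+1^0·+1^-4 = +1.
(a,b)_11: α=3, u≡4; β=1, v≡10 (mod 11); (4|11)=+1, (10|11)=-1; sign (−1)^1·+1^1·-1^3 = +1.
(a,b)_19: α=1, u≡13; β=2, v≡3 (mod 19); (13|19)=-1, (3|19)=-1; sign (−1)^0·-1^2·-1^1 = -1.
(a,b)_3: α=-14, u≡2; β=-6, v≡2 (mod 3); (2|3)=-1, (2|3)=-1; sign (−1)^0·-1^-6·-1^-14 = +1.
(a,b)_∞: sgn(2090)=+, sgn(1595)=+, so +1.
(a,b)_7: α=4, u≡4; β=0, v≡5 (mod 7); (4|7)=+1, (5|7)=-1; sign (−1)^0·+1^0·-1^4 = +1.
(a,b)_37: α=0, u≡15; β=-4, v≡30 (mod 37); (15|37)=-1, (30|37)=+1; sign (−1)^0·-1^-4·+1^0 = +1.
(a,b)_29: α=4, u≡2; β=1, v≡2 (mod 29); (2|29)=-1, (2|29)=-1; sign (−1)^0·-1^1·-1^4 = -1.
(a,b)_2: α=13, β=4; u≡5, v≡3 (mod 8); ε(u)ε(v)=0·1, αω(v)=13·1, βω(u)=4·1; sum ≡ 1  ⇒  -1.
(a,b)_17: α=4, u≡13; β=2, v≡6 (mod 17); (13|17)=+1, (6|17)=-1; sign (−1)^0·+1^2·-1^4 = +1.
(a,b)_5: α=5, u≡2; β=1, v≡1 (mod 5); (2|5)=-1, (1|5)=+1; sign (−1)^0·-1^1·+1^5 = -1.
(2090, 1595 / ℚ) ramifies at {2, 5, 19, 29}: a division algebra.

[2, 5, 19, 29]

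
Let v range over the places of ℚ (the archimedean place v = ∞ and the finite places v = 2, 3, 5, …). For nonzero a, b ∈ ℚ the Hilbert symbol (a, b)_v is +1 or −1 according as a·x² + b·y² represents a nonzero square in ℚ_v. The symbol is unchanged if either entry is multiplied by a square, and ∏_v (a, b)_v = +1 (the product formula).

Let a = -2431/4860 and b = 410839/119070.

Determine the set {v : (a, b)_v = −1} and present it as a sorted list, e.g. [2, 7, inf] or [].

[3, 5, 11, 13]

Mod squares: a ≡ -36465, b ≡ 72930. Check v ∈ {∞, 2, 3, 5, 7, 11, 13, 17}.
v=3: a=3^-5·(≡1), b=3^-5·(≡1) mod 3; (1|3)=+1, (1|3)=+1; (−1)^{-5·-5·1}·(+1)^-5·(+1)^-5 = -1.
v=2: v_2(a)=-2, v_2(b)=-1; units ≡ 7, 1 (mod 8); ε·ε+αω+βω = 1·0+-2·0+-1·0 ≡ 0  ⇒  (a,b)_2 = +1.
v=11: a=11^1·(≡6), b=11^1·(≡8) mod 11; (6|11)=-1, (8|11)=-1; (−1)^{1·1·5}·(-1)^1·(-1)^1 = -1.
v=7: a=7^0·(≡6), b=7^-2·(≡2) mod 7; (6|7)=-1, (2|7)=+1; (−1)^{0·-2·3}·(-1)^-2·(+1)^0 = +1.
v=17: a=17^1·(≡12), b=17^1·(≡5) mod 17; (12|17)=-1, (5|17)=-1; (−1)^{1·1·8}·(-1)^1·(-1)^1 = +1.
v=5: a=5^-1·(≡2), b=5^-1·(≡1) mod 5; (2|5)=-1, (1|5)=+1; (−1)^{-1·-1·2}·(-1)^-1·(+1)^-1 = -1.
v=∞: -36465 < 0 and 72930 > 0  ⇒  (a,b)_∞ = +1.
v=13: a=13^1·(≡9), b=13^3·(≡6) mod 13; (9|13)=+1, (6|13)=-1; (−1)^{1·3·6}·(+1)^3·(-1)^1 = -1.
Ram(-36465, 72930) = {3, 5, 11, 13}; no ℚ_3-point on the conic.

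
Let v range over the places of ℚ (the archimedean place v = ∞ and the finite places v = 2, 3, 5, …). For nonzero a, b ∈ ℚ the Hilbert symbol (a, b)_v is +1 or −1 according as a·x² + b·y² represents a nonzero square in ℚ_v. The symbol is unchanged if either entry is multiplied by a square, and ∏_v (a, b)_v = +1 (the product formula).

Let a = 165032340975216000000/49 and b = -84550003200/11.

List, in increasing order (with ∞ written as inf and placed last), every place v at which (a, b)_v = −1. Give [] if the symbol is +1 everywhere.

[3, 41]

Mod squares: a ≡ 1551, b ≡ -199342. Check v ∈ {∞, 2, 3, 5, 7, 11, 13, 17, 41, 47}.
v=2: v_2(a)=10, v_2(b)=9; units ≡ 7, 1 (mod 8); ε·ε+αω+βω = 1·0+10·0+9·0 ≡ 0  ⇒  (a,b)_2 = +1.
v=5: a=5^6·(≡1), b=5^2·(≡2) mod 5; (1|5)=+1, (2|5)=-1; (−1)^{6·2·2}·(+1)^2·(-1)^6 = +1.
v=11: a=11^1·(≡5), b=11^-1·(≡8) mod 11; (5|11)=+1, (8|11)=-1; (−1)^{1·-1·5}·(+1)^-1·(-1)^1 = +1.
v=∞: 1551 > 0 and -199342 < 0  ⇒  (a,b)_∞ = +1.
v=47: a=47^1·(≡20), b=47^0·(≡3) mod 47; (20|47)=-1, (3|47)=+1; (−1)^{1·0·23}·(-1)^0·(+1)^1 = +1.
v=7: a=7^-2·(≡1), b=7^0·(≡4) mod 7; (1|7)=+1, (4|7)=+1; (−1)^{-2·0·3}·(+1)^0·(+1)^-2 = +1.
v=41: a=41^2·(≡6), b=41^1·(≡19) mod 41; (6|41)=-1, (19|41)=-1; (−1)^{2·1·20}·(-1)^1·(-1)^2 = -1.
v=17: a=17^2·(≡9), b=17^1·(≡2) mod 17; (9|17)=+1, (2|17)=+1; (−1)^{2·1·8}·(+1)^1·(+1)^2 = +1.
v=3: a=3^5·(≡1), b=3^6·(≡2) mod 3; (1|3)=+1, (2|3)=-1; (−1)^{5·6·1}·(+1)^6·(-1)^5 = -1.
v=13: a=13^2·(≡12), b=13^1·(≡6) mod 13; (12|13)=+1, (6|13)=-1; (−1)^{2·1·6}·(+1)^1·(-1)^2 = +1.
|Ram(1551, -199342)| = 2, even; anisotropic at {3, 41}.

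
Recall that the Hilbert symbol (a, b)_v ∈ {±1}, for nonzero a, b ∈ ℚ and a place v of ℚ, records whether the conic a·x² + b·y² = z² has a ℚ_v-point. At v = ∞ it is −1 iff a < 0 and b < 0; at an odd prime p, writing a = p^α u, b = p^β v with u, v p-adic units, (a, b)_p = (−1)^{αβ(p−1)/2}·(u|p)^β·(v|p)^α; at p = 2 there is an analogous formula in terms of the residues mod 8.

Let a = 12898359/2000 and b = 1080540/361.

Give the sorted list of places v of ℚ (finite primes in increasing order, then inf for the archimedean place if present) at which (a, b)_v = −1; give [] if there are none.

[2, 5, 19, 29]

Mod squares: a ≡ 2755, b ≡ 3335. Check v ∈ {∞, 2, 3, 5, 17, 19, 23, 29}.
v=3: a=3^4·(≡1), b=3^4·(≡2) mod 3; (1|3)=+1, (2|3)=-1; (−1)^{4·4·1}·(+1)^4·(-1)^4 = +1.
v=19: a=19^1·(≡2), b=19^-2·(≡10) mod 19; (2|19)=-1, (10|19)=-1; (−1)^{1·-2·9}·(-1)^-2·(-1)^1 = -1.
v=5: a=5^-3·(≡4), b=5^1·(≡3) mod 5; (4|5)=+1, (3|5)=-1; (−1)^{-3·1·2}·(+1)^1·(-1)^-3 = -1.
v=17: a=17^2·(≡16), b=17^0·(≡5) mod 17; (16|17)=+1, (5|17)=-1; (−1)^{2·0·8}·(+1)^0·(-1)^2 = +1.
v=2: v_2(a)=-4, v_2(b)=2; units ≡ 3, 7 (mod 8); ε·ε+αω+βω = 1·1+-4·0+2·1 ≡ 1  ⇒  (a,b)_2 = -1.
v=29: a=29^1·(≡2), b=29^1·(≡13) mod 29; (2|29)=-1, (13|29)=+1; (−1)^{1·1·14}·(-1)^1·(+1)^1 = -1.
v=∞: 2755 > 0 and 3335 > 0  ⇒  (a,b)_∞ = +1.
v=23: a=23^0·(≡18), b=23^1·(≡21) mod 23; (18|23)=+1, (21|23)=-1; (−1)^{0·1·11}·(+1)^1·(-1)^0 = +1.
(2755, 3335 / ℚ) ramifies at {2, 5, 19, 29}: a division algebra.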